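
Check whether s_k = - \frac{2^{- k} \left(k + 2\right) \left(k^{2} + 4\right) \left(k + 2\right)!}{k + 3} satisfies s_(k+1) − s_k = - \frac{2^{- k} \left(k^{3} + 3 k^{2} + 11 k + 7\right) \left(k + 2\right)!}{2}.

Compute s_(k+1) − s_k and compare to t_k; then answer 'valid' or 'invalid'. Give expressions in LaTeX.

s_(k+1) = -(k + 3)*(k**2 + 2*k + 5)*factorial(k + 3)/(2*2**k*(k + 4))
s_(k+1) − s_k = -(k**5 + 9*k**4 + 38*k**3 + 102*k**2 + 141*k + 71)*factorial(k + 2)/(2*2**k*(k + 3)*(k + 4))
(s_(k+1) − s_k) − t_k = (k**4 + 6*k**3 + 18*k**2 + 40*k + 13)*factorial(k + 2)/(2*2**k*(k + 3)*(k + 4))

Invalid: residual \frac{2^{- k} \left(k^{4} + 6 k^{3} + 18 k^{2} + 40 k + 13\right) \left(k + 2\right)!}{2 \left(k + 3\right) \left(k + 4\right)} ≠ 0.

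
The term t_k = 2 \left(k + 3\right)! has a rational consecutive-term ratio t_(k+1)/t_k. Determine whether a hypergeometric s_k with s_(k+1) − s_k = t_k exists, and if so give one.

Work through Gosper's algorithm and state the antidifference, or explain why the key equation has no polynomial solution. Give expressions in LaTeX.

no hypergeometric antidifference exists

The ratio is k + 4.
Gosper form: A/B · C(k+1)/C(k) with A=k + 4, B=1, C=1.
Need (k + 4)·f(k+1) − (1)·f(k) = 1.
Bound: deg f ≤ -1.
Negative degree bound (-1): no f exists, t_k not Gosper-summable.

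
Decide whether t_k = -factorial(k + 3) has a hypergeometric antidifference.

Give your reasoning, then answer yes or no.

Step 1: r(k) = k + 4.
Normal form (A,B,C) = (k + 4, 1, 1).
Solve (k + 4)·f(k+1) − (1)·f(k) = 1.
d = -1 from the (1,0,0) case.
Negative degree bound (-1): no f exists, t_k not Gosper-summable.

No. Not Gosper-summable.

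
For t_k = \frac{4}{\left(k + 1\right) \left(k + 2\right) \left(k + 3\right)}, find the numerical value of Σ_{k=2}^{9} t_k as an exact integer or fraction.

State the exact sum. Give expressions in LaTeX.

t_(k+1)/t_k = (k + 1)/(k + 4).
A = k + 1, B = k + 4, C = 1.
f must satisfy (k + 1)·f(k+1) − (k + 3)·f(k) = 1.
d = 2 from the (1,1,0) case.
Match coefficients ⇒ f(k) = k*(k + 3)/4.
Then R = B(k−1)f/C = k*(k + 3)**2/4, so s_k = R(k)·t_k = k*(k + 3)/((k + 1)*(k + 2)).
s_(k+1) − s_k = 4/(k**3 + 6*k**2 + 11*k + 6) = t_k.
Telescoping: Σ = s_(10) − s_(2) = 65/66 − (5/6) = 5/33.

Σ = 5/33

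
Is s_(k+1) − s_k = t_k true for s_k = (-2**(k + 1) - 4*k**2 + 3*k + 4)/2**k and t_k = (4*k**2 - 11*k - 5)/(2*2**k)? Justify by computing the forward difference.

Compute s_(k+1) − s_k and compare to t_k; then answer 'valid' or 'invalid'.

Valid: the claim telescopes to t_k.

s_(k+1) = (-4*2**k - 4*k**2 - 5*k + 3)/(2*2**k)
s_(k+1) − s_k = (4*k**2 - 11*k - 5)/(2*2**k)
(s_(k+1) − s_k) − t_k = 0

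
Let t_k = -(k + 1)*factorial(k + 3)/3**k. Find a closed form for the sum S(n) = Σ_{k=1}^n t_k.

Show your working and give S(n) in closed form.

S(n) = 24 - factorial(n + 4)/3**n

The ratio is (k + 2)*(k + 4)/(3*(k + 1)).
Take A(k)=k/3 + 4/3, B(k)=1, C(k)=k + 1.
Solve (k/3 + 4/3)·f(k+1) − (1)·f(k) = k + 1.
Degrees (1,0,1) ⇒ d ≤ 0.
Coefficient equations give f(k) = 3.
Then R = B(k−1)f/C = 3/(k + 1), so s_k = R(k)·t_k = -3**(1 - k)*factorial(k + 3).
Check: Δs_k = -(k + 1)*factorial(k + 3)/3**k. ✓
Evaluate: s_(n+1) = -factorial(n + 4)/3**n; subtract s_(1) = -24 ⇒ S(n) = 24 - factorial(n + 4)/3**n.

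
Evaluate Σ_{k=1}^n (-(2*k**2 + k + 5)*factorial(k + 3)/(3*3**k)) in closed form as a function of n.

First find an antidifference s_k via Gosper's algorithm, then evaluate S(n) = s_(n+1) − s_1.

Ratio r(k) = (k + 4)*(k + 2*(k + 1)**2 + 6)/(3*(2*k**2 + k + 5)).
Factor: A=k/3 + 4/3; B=1; C=k**2 + k/2 + 5/2.
Key eq: (k/3 + 4/3)·f(k+1) = (1)·f(k) + (k**2 + k/2 + 5/2).
d = 1 from the (1,0,2) case.
Solving with deg f ≤ 1: f(k) = 3*(2*k - 3)/2.
Then R = B(k−1)f/C = 3*(2*k - 3)/(2*k**2 + k + 5), so s_k = R(k)·t_k = -(2*k - 3)*factorial(k + 3)/3**k.
Δs = -(2*k**2 + k + 5)*factorial(k + 3)/(3*3**k), as required.
s_(n+1) = -3**(-n - 1)*(2*n - 1)*factorial(n + 4) and s_(1) = 8, so S(n) = -8 - 2*n*factorial(n + 4)/(3*3**n) + factorial(n + 4)/(3*3**n).

S(n) = -8 - 2*n*factorial(n + 4)/(3*3**n) + factorial(n + 4)/(3*3**n)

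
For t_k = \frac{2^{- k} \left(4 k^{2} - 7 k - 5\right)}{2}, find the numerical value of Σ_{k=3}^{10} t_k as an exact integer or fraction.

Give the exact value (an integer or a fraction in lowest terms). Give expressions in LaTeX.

r(k) = (4*k**2 + k - 8)/(2*(4*k**2 - 7*k - 5)) after simplifying.
Gosper form: A/B · C(k+1)/C(k) with A=1/2, B=1, C=k**2 - 7*k/4 - 5/4.
Set up (1/2)·f(k+1) − (1)·f(k) − (k**2 - 7*k/4 - 5/4) = 0.
d = 2 from the (0,0,2) case.
Solving with deg f ≤ 2: f(k) = -k*(4*k + 1)/2.
Certificate R = B(k−1)f/C = -2*k*(4*k + 1)/(4*k**2 - 7*k - 5) gives s_k = k*(-4*k - 1)/2**k.
s_(k+1) − s_k = (4*k**2 - 7*k - 5)/(2*2**k) = t_k.
Telescoping: Σ = s_(11) − s_(3) = -495/2048 − (-39/8) = 9489/2048.

Σ = 9489/2048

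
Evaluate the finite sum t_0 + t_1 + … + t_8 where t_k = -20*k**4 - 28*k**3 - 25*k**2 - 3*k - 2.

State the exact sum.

Σ = -216954

Step 1: r(k) = (20*k**4 + 108*k**3 + 229*k**2 + 217*k + 78)/(20*k**4 + 28*k**3 + 25*k**2 + 3*k + 2).
So A=1 and B=1, with C=k**4 + 7*k**3/5 + 5*k**2/4 + 3*k/20 + 1/10.
Solve (1)·f(k+1) − (1)·f(k) = k**4 + 7*k**3/5 + 5*k**2/4 + 3*k/20 + 1/10.
d = 5 from the (0,0,4) case.
Match coefficients ⇒ f(k) = k*(4*k**4 - 3*k**3 + k**2 - 4*k + 4)/20.
Certificate R = B(k−1)f/C = k*(4*k**4 - 3*k**3 + k**2 - 4*k + 4)/(20*k**4 + 28*k**3 + 25*k**2 + 3*k + 2) gives s_k = k*(-4*k**4 + 3*k**3 - k**2 + 4*k - 4).
Verify: -20*k**4 - 28*k**3 - 25*k**2 - 3*k - 2 matches t_k.
Evaluate s at k=9 and k=0: -216954 and 0; difference -216954.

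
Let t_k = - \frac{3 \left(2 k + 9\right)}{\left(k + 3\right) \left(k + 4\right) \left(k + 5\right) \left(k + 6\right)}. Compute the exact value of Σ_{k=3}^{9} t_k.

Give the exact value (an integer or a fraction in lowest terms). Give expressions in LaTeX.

Σ = -49/1040

Ratio r(k) = (k + 3)*(2*k + 11)/((k + 7)*(2*k + 9)).
Factor: A=k + 3; B=k + 7; C=k + 9/2.
Need (k + 3)·f(k+1) − (k + 6)·f(k) = k + 9/2.
deg f ≤ 3 (via 1,1,1).
A polynomial solution: f(k) = k*(k + 4)*(k + 8)/30.
Certificate R = B(k−1)f/C = k*(k + 4)*(k + 6)*(k + 8)/(15*(2*k + 9)) gives s_k = k*(-k - 8)/(5*(k**2 + 8*k + 15)).
s_(k+1) − s_k = 3*(-2*k - 9)/(k**4 + 18*k**3 + 119*k**2 + 342*k + 360) = t_k.
Evaluate s at k=10 and k=3: -12/65 and -11/80; difference -49/1040.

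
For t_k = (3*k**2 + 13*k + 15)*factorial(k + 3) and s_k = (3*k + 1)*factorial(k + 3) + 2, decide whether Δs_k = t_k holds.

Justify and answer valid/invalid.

Valid — Δs_k = t_k.

s_(k+1) = (3*k + 4)*factorial(k + 4) + 2
s_(k+1) − s_k = (3*k**2 + 13*k + 15)*factorial(k + 3)
(s_(k+1) − s_k) − t_k = 0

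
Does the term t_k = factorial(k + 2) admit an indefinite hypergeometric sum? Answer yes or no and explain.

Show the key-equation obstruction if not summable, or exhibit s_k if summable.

Compute t_(k+1)/t_k: get k + 3.
So A=k + 3 and B=1, with C=1.
f must satisfy (k + 3)·f(k+1) − (1)·f(k) = 1.
deg f ≤ -1 (via 1,0,0).
d = -1 < 0 ⇒ no nonzero polynomial f; not summable.

No — negative degree bound, so no certificate f.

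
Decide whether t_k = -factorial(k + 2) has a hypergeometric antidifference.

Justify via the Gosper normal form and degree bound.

Compute t_(k+1)/t_k: get k + 3.
Factor: A=k + 3; B=1; C=1.
Key eq: (k + 3)·f(k+1) = (1)·f(k) + (1).
Bound: deg f ≤ -1.
Bound -1 < 0, so the key equation has no polynomial solution.

No; the degree bound rules out any f.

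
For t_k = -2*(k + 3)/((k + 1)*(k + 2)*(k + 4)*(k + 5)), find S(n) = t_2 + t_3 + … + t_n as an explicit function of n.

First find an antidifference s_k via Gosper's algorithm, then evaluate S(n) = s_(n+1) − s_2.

S(n) = (-n**2 - 7*n + 8)/(18*(n**2 + 7*n + 10))

Ratio r(k) = (k + 1)*(k + 4)**2/((k + 3)**2*(k + 6)).
Normal form (A,B,C) = (k + 1, k + 6, k**2 + 6*k + 9).
f must satisfy (k + 1)·f(k+1) − (k + 5)·f(k) = k**2 + 6*k + 9.
Degrees (1,1,2) ⇒ d ≤ 4.
Coefficient equations give f(k) = k*(k + 2)*(k + 3)*(k + 5)/8.
R(k) = B(k−1)·f(k)/C(k) = k*(k + 2)*(k + 5)**2/(8*(k + 3)); s_k = R·t_k = k*(-k - 5)/(4*(k**2 + 5*k + 4)).
Verify: 2*(-k - 3)/(k**4 + 12*k**3 + 49*k**2 + 78*k + 40) matches t_k.
Telescope: S(n) = s_(n+1) − s_(2) = (-n**2 - 7*n - 6)/(4*(n**2 + 7*n + 10)) − (-7/36) = (-n**2 - 7*n + 8)/(18*(n**2 + 7*n + 10)).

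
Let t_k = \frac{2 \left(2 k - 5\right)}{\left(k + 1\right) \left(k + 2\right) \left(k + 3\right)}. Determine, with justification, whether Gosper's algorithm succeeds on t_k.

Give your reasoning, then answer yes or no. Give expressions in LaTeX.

r(k) = (k + 1)*(2*k - 3)/((k + 4)*(2*k - 5)) after simplifying.
A = k + 1, B = k + 4, C = k - 5/2.
Set up (k + 1)·f(k+1) − (k + 3)·f(k) − (k - 5/2) = 0.
Bound: deg f ≤ 2.
Coefficient equations give f(k) = -k*(3*k + 17)/8.
Get s_k = R·t_k = k*(-3*k - 17)/(2*(k + 1)*(k + 2)) with R(k) = B(k−1)f(k)/C(k) = -k*(k + 3)*(3*k + 17)/(4*(2*k - 5)).
s_(k+1) − s_k = 2*(2*k - 5)/(k**3 + 6*k**2 + 11*k + 6) = t_k.

Yes. s_k = \frac{k \left(- 3 k - 17\right)}{2 \left(k + 1\right) \left(k + 2\right)}.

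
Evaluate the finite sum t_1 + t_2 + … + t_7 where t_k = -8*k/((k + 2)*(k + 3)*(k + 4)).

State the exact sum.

The ratio is (k + 1)*(k + 2)/(k*(k + 5)).
Gosper form: A/B · C(k+1)/C(k) with A=k + 2, B=k + 5, C=k.
f must satisfy (k + 2)·f(k+1) − (k + 4)·f(k) = k.
Degrees (1,1,1) ⇒ d ≤ 2.
Solving with deg f ≤ 2: f(k) = k*(k - 1)/6.
R(k) = B(k−1)·f(k)/C(k) = (k - 1)*(k + 4)/6; s_k = R·t_k = 4*k*(1 - k)/(3*(k + 2)*(k + 3)).
Verify: -8*k/(k**3 + 9*k**2 + 26*k + 24) matches t_k.
Σ_(k=1)^(7) t_k = s_(8) − s_(1) = -112/165 − (0) = -112/165.

Σ = -112/165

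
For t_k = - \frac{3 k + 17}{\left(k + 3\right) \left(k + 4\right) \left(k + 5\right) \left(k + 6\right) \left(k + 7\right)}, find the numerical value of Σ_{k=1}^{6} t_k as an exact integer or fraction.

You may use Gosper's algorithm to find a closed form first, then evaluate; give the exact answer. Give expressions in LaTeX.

The ratio is (k + 3)*(3*k + 20)/((k + 8)*(3*k + 17)).
Gosper form: A/B · C(k+1)/C(k) with A=k + 3, B=k + 8, C=k + 17/3.
Set up (k + 3)·f(k+1) − (k + 7)·f(k) − (k + 17/3) = 0.
d = 4 from the (1,1,1) case.
Solve for f: f(k) = k*(k + 5)*(k**2 + 13*k + 54)/216 (degree 4 ≤ 4).
R(k) = B(k−1)·f(k)/C(k) = k*(k + 5)*(k + 7)*(k**2 + 13*k + 54)/(72*(3*k + 17)); s_k = R·t_k = k*(-k**2 - 13*k - 54)/(72*(k**3 + 13*k**2 + 54*k + 72)).
s_(k+1) − s_k = (-3*k - 17)/(k**5 + 25*k**4 + 245*k**3 + 1175*k**2 + 2754*k + 2520) = t_k.
Σ_(k=1)^(6) t_k = s_(7) − s_(1) = -679/51480 − (-17/2520) = -129/20020.

Σ = -129/20020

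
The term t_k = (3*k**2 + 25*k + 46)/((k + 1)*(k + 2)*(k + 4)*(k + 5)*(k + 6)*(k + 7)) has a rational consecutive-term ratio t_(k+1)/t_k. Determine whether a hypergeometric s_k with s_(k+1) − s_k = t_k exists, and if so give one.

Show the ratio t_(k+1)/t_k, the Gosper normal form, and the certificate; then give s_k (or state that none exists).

Ratio r(k) = (k + 1)*(k + 4)*(25*k + 3*(k + 1)**2 + 71)/((k + 3)*(k + 8)*(3*k**2 + 25*k + 46)).
Normal form (A,B,C) = (k + 1, k + 8, k**3 + 34*k**2/3 + 121*k/3 + 46).
Key eq: (k + 1)·f(k+1) = (k + 7)·f(k) + (k**3 + 34*k**2/3 + 121*k/3 + 46).
d = 6 from the (1,1,3) case.
A polynomial solution: f(k) = k*(k + 2)*(k + 3)*(k + 5)*(k**2 + 11*k + 34)/72.
So s_k = (B(k−1)f/C)·t_k = (k*(k + 2)*(k + 5)*(k + 7)*(k**2 + 11*k + 34)/(24*(3*k**2 + 25*k + 46)))·t_k = k*(k**2 + 11*k + 34)/(24*(k**3 + 11*k**2 + 34*k + 24)).
Check: Δs_k = (3*k**2 + 25*k + 46)/(k**6 + 25*k**5 + 247*k**4 + 1219*k**3 + 3112*k**2 + 3796*k + 1680). ✓

s_k = k*(k**2 + 11*k + 34)/(24*(k**3 + 11*k**2 + 34*k + 24))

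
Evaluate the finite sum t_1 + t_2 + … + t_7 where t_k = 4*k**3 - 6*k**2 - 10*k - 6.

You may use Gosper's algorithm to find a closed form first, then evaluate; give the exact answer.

r(k) = (2*k**3 + 3*k**2 - 5*k - 9)/(2*k**3 - 3*k**2 - 5*k - 3) after simplifying.
Normal form (A,B,C) = (1, 1, k**3 - 3*k**2/2 - 5*k/2 - 3/2).
f must satisfy (1)·f(k+1) − (1)·f(k) = k**3 - 3*k**2/2 - 5*k/2 - 3/2.
deg f ≤ 4 (via 0,0,3).
Solve for f: f(k) = k*(k**3 - 4*k**2 - k - 2)/4 (degree 4 ≤ 4).
Certificate R = B(k−1)f/C = k*(k**3 - 4*k**2 - k - 2)/(2*(2*k**3 - 3*k**2 - 5*k - 3)) gives s_k = k*(k**3 - 4*k**2 - k - 2).
s_(k+1) − s_k = 4*k**3 - 6*k**2 - 10*k - 6 = t_k.
Σ_(k=1)^(7) t_k = s_(8) − s_(1) = 1968 − (-6) = 1974.

Σ = 1974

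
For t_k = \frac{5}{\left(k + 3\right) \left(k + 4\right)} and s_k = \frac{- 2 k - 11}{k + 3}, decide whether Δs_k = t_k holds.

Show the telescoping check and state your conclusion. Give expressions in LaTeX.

Valid: the claim telescopes to t_k.

s_(k+1) = (-2*k - 13)/(k + 4)
s_(k+1) − s_k = 5/(k**2 + 7*k + 12)
(s_(k+1) − s_k) − t_k = 0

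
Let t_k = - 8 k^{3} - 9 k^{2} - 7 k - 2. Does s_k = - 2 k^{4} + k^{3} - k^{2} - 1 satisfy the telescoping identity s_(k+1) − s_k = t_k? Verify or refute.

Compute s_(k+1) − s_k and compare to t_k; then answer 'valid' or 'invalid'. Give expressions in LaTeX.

valid (s_(k+1) − s_k reduces to t_k)

s_(k+1) = -2*(k + 1)**4 + (k + 1)**3 - (k + 1)**2 - 1
s_(k+1) − s_k = -8*k**3 - 9*k**2 - 7*k - 2
(s_(k+1) − s_k) − t_k = 0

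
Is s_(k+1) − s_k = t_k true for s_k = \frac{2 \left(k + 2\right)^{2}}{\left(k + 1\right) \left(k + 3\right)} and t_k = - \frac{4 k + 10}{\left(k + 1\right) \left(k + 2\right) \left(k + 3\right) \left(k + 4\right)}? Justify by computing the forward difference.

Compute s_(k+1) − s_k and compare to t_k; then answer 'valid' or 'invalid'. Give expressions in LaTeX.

Valid — Δs_k = t_k.

s_(k+1) = 2*(k + 3)**2/((k + 2)*(k + 4))
s_(k+1) − s_k = 2*(-2*k - 5)/(k**4 + 10*k**3 + 35*k**2 + 50*k + 24)
(s_(k+1) − s_k) − t_k = 0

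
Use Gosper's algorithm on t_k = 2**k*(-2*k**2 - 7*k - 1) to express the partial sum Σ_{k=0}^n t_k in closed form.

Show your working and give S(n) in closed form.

r(k) = 2*(2*k**2 + 11*k + 10)/(2*k**2 + 7*k + 1) after simplifying.
Normal form (A,B,C) = (2, 1, k**2 + 7*k/2 + 1/2).
Solve (2)·f(k+1) − (1)·f(k) = k**2 + 7*k/2 + 1/2.
Degrees (0,0,2) ⇒ d ≤ 2.
A polynomial solution: f(k) = (k - 1)*(2*k + 1)/2.
R(k) = B(k−1)·f(k)/C(k) = (k - 1)*(2*k + 1)/(2*k**2 + 7*k + 1); s_k = R·t_k = 2**k*(-2*k**2 + k + 1).
Δs = 2**k*(-2*k**2 - 7*k - 1), as required.
s_(n+1) = 2**(n + 1)*n*(-2*n - 3) and s_(0) = 1, so S(n) = -4*2**n*n**2 - 6*2**n*n - 1.

S(n) = -4*2**n*n**2 - 6*2**n*n - 1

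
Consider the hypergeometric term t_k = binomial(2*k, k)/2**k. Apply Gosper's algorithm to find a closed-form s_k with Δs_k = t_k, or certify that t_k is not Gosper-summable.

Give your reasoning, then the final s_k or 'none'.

none (Gosper's algorithm certifies no s_k)

r(k) = (2*k + 1)/(k + 1) after simplifying.
So A=2*k + 1 and B=k + 1, with C=1.
Need (2*k + 1)·f(k+1) − (k)·f(k) = 1.
Degrees (1,1,0) ⇒ d ≤ -1.
Negative degree bound (-1): no f exists, t_k not Gosper-summable.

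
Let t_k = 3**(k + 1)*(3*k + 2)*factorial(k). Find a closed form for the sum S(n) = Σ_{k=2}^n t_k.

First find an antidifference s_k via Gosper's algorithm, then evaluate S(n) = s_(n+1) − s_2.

S(n) = 9*3**n*factorial(n + 1) - 54

r(k) = 3*(k + 1)*(3*k + 5)/(3*k + 2) after simplifying.
So A=3*k + 3 and B=1, with C=k + 2/3.
Key eq: (3*k + 3)·f(k+1) = (1)·f(k) + (k + 2/3).
Degrees (1,0,1) ⇒ d ≤ 0.
Solve for f: f(k) = 1/3 (degree 0 ≤ 0).
Then R = B(k−1)f/C = 1/(3*k + 2), so s_k = R(k)·t_k = 3**(k + 1)*factorial(k).
Δs = 3**(k + 1)*(3*k + 2)*factorial(k), as required.
Evaluate: s_(n+1) = 3**(n + 2)*factorial(n + 1); subtract s_(2) = 54 ⇒ S(n) = 9*3**n*factorial(n + 1) - 54.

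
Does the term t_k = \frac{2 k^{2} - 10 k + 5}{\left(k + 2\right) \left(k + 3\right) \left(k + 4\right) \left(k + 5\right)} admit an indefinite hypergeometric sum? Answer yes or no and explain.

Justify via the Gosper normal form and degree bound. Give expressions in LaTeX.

Yes. s_k = \frac{k \left(k^{2} - 7 k + 26\right)}{8 \left(k + 2\right) \left(k + 3\right) \left(k + 4\right)}.

Ratio r(k) = -(k + 2)*(10*k - 2*(k + 1)**2 + 5)/((k + 6)*(2*k**2 - 10*k + 5)).
Take A(k)=k + 2, B(k)=k + 6, C(k)=k**2 - 5*k + 5/2.
Solve (k + 2)·f(k+1) − (k + 5)·f(k) = k**2 - 5*k + 5/2.
d = 3 from the (1,1,2) case.
Solving with deg f ≤ 3: f(k) = k*(k**2 - 7*k + 26)/16.
Get s_k = R·t_k = k*(k**2 - 7*k + 26)/(8*(k + 2)*(k + 3)*(k + 4)) with R(k) = B(k−1)f(k)/C(k) = k*(k + 5)*(k**2 - 7*k + 26)/(8*(2*k**2 - 10*k + 5)).
Δs = (2*k**2 - 10*k + 5)/(k**4 + 14*k**3 + 71*k**2 + 154*k + 120), as required.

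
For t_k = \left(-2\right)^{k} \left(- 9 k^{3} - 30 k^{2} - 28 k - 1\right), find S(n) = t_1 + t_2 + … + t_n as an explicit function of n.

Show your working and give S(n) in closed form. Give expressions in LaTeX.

S(n) = - 6 \left(-2\right)^{n} n^{3} - 26 \left(-2\right)^{n} n^{2} - 30 \left(-2\right)^{n} n - 4 \left(-2\right)^{n} + 4

Step 1: r(k) = 2*(-9*k**3 - 57*k**2 - 115*k - 68)/(9*k**3 + 30*k**2 + 28*k + 1).
Factor: A=-2; B=1; C=k**3 + 10*k**2/3 + 28*k/9 + 1/9.
Key eq: (-2)·f(k+1) = (1)·f(k) + (k**3 + 10*k**2/3 + 28*k/9 + 1/9).
From deg A=0, deg B=0, deg C=3: d=3.
Solving with deg f ≤ 3: f(k) = -(k + 1)*(3*k**2 + k - 3)/9.
So s_k = (B(k−1)f/C)·t_k = (-(k + 1)*(3*k**2 + k - 3)/(9*k**3 + 30*k**2 + 28*k + 1))·t_k = (-2)**k*(3*k**3 + 4*k**2 - 2*k - 3).
Check: Δs_k = (-2)**k*(-9*k**3 - 30*k**2 - 28*k - 1). ✓
Telescope: S(n) = s_(n+1) − s_(1) = (-2)**(n + 1)*(3*n**3 + 13*n**2 + 15*n + 2) − (-4) = -6*(-2)**n*n**3 - 26*(-2)**n*n**2 - 30*(-2)**n*n - 4*(-2)**n + 4.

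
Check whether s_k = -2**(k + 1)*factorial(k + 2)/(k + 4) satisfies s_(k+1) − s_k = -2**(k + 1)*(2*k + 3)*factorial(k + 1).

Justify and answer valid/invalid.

s_(k+1) = -2**(k + 2)*factorial(k + 3)/(k + 5)
s_(k+1) − s_k = -2**(k + 1)*(2*k**2 + 13*k + 19)*factorial(k + 2)/((k + 4)*(k + 5))
(s_(k+1) − s_k) − t_k = 2**(k + 2)*(2*k**2 + 11*k + 11)*factorial(k + 1)/((k + 4)*(k + 5))

Invalid: residual 2**(k + 2)*(2*k**2 + 11*k + 11)*factorial(k + 1)/((k + 4)*(k + 5)) ≠ 0.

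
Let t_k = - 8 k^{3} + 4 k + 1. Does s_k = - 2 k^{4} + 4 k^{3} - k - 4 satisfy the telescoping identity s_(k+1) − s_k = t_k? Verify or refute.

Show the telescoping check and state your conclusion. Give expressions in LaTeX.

valid (s_(k+1) − s_k reduces to t_k)

s_(k+1) = -2*k**4 - 4*k**3 + 3*k - 3
s_(k+1) − s_k = -8*k**3 + 4*k + 1
(s_(k+1) − s_k) − t_k = 0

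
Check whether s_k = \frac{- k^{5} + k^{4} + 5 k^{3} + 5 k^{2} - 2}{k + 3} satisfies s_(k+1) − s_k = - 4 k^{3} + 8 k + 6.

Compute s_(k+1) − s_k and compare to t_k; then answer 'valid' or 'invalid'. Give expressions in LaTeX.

s_(k+1) = (-k**5 - 4*k**4 - k**3 + 16*k**2 + 24*k + 8)/(k + 4)
s_(k+1) − s_k = 2*(-2*k**5 - 11*k**4 - 6*k**3 + 26*k**2 + 41*k + 16)/(k**2 + 7*k + 12)
(s_(k+1) − s_k) − t_k = 2*(3*k**4 + 14*k**3 - 5*k**2 - 28*k - 20)/(k**2 + 7*k + 12)

Invalid: residual \frac{2 \left(3 k^{4} + 14 k^{3} - 5 k^{2} - 28 k - 20\right)}{k^{2} + 7 k + 12} ≠ 0.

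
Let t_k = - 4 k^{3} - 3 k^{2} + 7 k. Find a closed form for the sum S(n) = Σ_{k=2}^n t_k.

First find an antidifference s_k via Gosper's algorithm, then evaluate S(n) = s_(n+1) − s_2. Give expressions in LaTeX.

S(n) = n \left(- n^{3} - 3 n^{2} + n + 3\right)

r(k) = (4*k**2 + 15*k + 11)/(4*k**2 + 3*k - 7) after simplifying.
So A=1 and B=1, with C=k**3 + 3*k**2/4 - 7*k/4.
Set up (1)·f(k+1) − (1)·f(k) − (k**3 + 3*k**2/4 - 7*k/4) = 0.
Bound: deg f ≤ 4.
Solving with deg f ≤ 4: f(k) = k*(k - 2)*(k - 1)*(k + 2)/4.
Get s_k = R·t_k = k*(-k**3 + k**2 + 4*k - 4) with R(k) = B(k−1)f(k)/C(k) = (k - 2)*(k + 2)/(4*k + 7).
s_(k+1) − s_k = k*(-4*k**2 - 3*k + 7) = t_k.
s_(n+1) = n*(-n**3 - 3*n**2 + n + 3) and s_(2) = 0, so S(n) = n*(-n**3 - 3*n**2 + n + 3).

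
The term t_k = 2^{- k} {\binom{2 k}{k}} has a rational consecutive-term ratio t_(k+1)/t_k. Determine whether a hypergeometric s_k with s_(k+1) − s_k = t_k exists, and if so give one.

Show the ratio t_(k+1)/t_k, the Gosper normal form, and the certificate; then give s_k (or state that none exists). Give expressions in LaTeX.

Compute t_(k+1)/t_k: get (2*k + 1)/(k + 1).
Gosper form: A/B · C(k+1)/C(k) with A=2*k + 1, B=k + 1, C=1.
Need (2*k + 1)·f(k+1) − (k)·f(k) = 1.
Bound: deg f ≤ -1.
deg f ≤ -1 is impossible — no certificate.

none — t_k is not Gosper-summable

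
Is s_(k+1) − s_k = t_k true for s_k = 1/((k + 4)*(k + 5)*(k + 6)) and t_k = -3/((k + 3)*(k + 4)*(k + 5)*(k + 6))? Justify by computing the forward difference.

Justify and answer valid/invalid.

Invalid: residual 12/(k**5 + 25*k**4 + 245*k**3 + 1175*k**2 + 2754*k + 2520) ≠ 0.

s_(k+1) = 1/((k + 5)*(k + 6)*(k + 7))
s_(k+1) − s_k = -3/((k + 4)*(k + 5)*(k + 6)*(k + 7))
(s_(k+1) − s_k) − t_k = 12/((k + 3)*(k + 4)*(k + 5)*(k + 6)*(k + 7))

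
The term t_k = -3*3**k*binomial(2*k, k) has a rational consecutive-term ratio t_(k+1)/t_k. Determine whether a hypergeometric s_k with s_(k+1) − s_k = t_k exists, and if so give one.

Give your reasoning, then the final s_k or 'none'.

Compute t_(k+1)/t_k: get 6*(2*k + 1)/(k + 1).
Factor: A=12*k + 6; B=k + 1; C=1.
Solve (12*k + 6)·f(k+1) − (k)·f(k) = 1.
d = -1 from the (1,1,0) case.
d = -1 < 0 ⇒ no nonzero polynomial f; not summable.

none (Gosper's algorithm certifies no s_k)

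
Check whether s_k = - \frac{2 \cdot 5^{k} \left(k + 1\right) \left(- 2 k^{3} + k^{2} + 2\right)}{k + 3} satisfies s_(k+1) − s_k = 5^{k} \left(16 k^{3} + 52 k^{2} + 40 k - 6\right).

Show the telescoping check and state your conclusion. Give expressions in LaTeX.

s_(k+1) = -10*5**k*(k + 2)*(-2*(k + 1)**3 + (k + 1)**2 + 2)/(k + 4)
s_(k+1) − s_k = 5**k*(16*k**5 + 132*k**4 + 404*k**3 + 502*k**2 + 210*k - 44)/(k**2 + 7*k + 12)
(s_(k+1) − s_k) − t_k = 5**k*(-32*k**4 - 192*k**3 - 396*k**2 - 228*k + 28)/(k**2 + 7*k + 12)

Invalid: residual \frac{5^{k} \left(- 32 k^{4} - 192 k^{3} - 396 k^{2} - 228 k + 28\right)}{k^{2} + 7 k + 12} ≠ 0.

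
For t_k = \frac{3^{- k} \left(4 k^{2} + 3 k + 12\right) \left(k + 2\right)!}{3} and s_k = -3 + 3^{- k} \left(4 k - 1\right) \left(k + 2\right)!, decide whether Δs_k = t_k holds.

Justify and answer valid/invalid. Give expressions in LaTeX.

Valid — Δs_k = t_k.

s_(k+1) = 3**(-k - 1)*(4*k + 3)*factorial(k + 3) - 3
s_(k+1) − s_k = (4*k**2 + 3*k + 12)*factorial(k + 2)/(3*3**k)
(s_(k+1) − s_k) − t_k = 0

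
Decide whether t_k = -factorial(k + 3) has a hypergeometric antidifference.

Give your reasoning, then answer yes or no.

No. Not Gosper-summable.

Step 1: r(k) = k + 4.
Normal form (A,B,C) = (k + 4, 1, 1).
Solve (k + 4)·f(k+1) − (1)·f(k) = 1.
deg f ≤ -1 (via 1,0,0).
Bound -1 < 0, so the key equation has no polynomial solution.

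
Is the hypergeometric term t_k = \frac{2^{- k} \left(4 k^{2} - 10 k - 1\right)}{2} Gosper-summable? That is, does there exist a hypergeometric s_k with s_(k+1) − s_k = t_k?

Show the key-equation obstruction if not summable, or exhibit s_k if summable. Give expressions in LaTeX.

The ratio is (4*k**2 - 2*k - 7)/(2*(4*k**2 - 10*k - 1)).
Take A(k)=1/2, B(k)=1, C(k)=k**2 - 5*k/2 - 1/4.
Solve (1/2)·f(k+1) − (1)·f(k) = k**2 - 5*k/2 - 1/4.
Degrees (0,0,2) ⇒ d ≤ 2.
Solving with deg f ≤ 2: f(k) = -(4*k**2 - 2*k + 1)/2.
R(k) = B(k−1)·f(k)/C(k) = -2*(4*k**2 - 2*k + 1)/(4*k**2 - 10*k - 1); s_k = R·t_k = (-4*k**2 + 2*k - 1)/2**k.
Verify: (4*k**2 - 10*k - 1)/(2*2**k) matches t_k.

Yes. s_k = 2^{- k} \left(- 4 k^{2} + 2 k - 1\right).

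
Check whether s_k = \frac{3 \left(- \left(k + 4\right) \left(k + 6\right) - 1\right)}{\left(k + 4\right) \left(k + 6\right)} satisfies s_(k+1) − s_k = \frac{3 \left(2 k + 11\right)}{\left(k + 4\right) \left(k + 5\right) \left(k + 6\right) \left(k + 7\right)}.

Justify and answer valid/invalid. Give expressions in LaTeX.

s_(k+1) = 3*(-(k + 5)*(k + 7) - 1)/((k + 5)*(k + 7))
s_(k+1) − s_k = 3*(2*k + 11)/(k**4 + 22*k**3 + 179*k**2 + 638*k + 840)
(s_(k+1) − s_k) − t_k = 0

Valid — Δs_k = t_k.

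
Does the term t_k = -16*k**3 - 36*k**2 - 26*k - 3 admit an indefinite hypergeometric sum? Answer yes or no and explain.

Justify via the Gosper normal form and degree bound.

Step 1: r(k) = (16*k**3 + 84*k**2 + 146*k + 81)/(16*k**3 + 36*k**2 + 26*k + 3).
A = 1, B = 1, C = k**3 + 9*k**2/4 + 13*k/8 + 3/16.
Key eq: (1)·f(k+1) = (1)·f(k) + (k**3 + 9*k**2/4 + 13*k/8 + 3/16).
deg f ≤ 4 (via 0,0,3).
Solving with deg f ≤ 4: f(k) = k*(4*k**3 + 4*k**2 - k - 4)/16.
Certificate R = B(k−1)f/C = k*(4*k**3 + 4*k**2 - k - 4)/(16*k**3 + 36*k**2 + 26*k + 3) gives s_k = k*(-4*k**3 - 4*k**2 + k + 4).
Δs = -16*k**3 - 36*k**2 - 26*k - 3, as required.

Yes. s_k = k*(-4*k**3 - 4*k**2 + k + 4).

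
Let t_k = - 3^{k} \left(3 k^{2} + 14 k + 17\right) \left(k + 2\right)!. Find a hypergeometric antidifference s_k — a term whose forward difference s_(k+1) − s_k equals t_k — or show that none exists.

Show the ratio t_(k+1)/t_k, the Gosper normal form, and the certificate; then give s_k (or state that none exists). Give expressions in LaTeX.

s_k = - 3^{k} \left(k + 1\right) \left(k + 2\right)!

r(k) = 3*(3*k**3 + 29*k**2 + 94*k + 102)/(3*k**2 + 14*k + 17) after simplifying.
Normal form (A,B,C) = (3*k + 9, 1, k**2 + 14*k/3 + 17/3).
Solve (3*k + 9)·f(k+1) − (1)·f(k) = k**2 + 14*k/3 + 17/3.
deg f ≤ 1 (via 1,0,2).
Solve for f: f(k) = (k + 1)/3 (degree 1 ≤ 1).
Then R = B(k−1)f/C = (k + 1)/(3*k**2 + 14*k + 17), so s_k = R(k)·t_k = -3**k*(k + 1)*factorial(k + 2).
Verify: -3**k*(3*k**2 + 14*k + 17)*factorial(k + 2) matches t_k.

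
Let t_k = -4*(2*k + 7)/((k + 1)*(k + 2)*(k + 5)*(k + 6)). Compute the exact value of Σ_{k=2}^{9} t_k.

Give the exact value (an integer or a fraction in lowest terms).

Σ = -64/385

Compute t_(k+1)/t_k: get (k + 1)*(k + 5)*(2*k + 9)/((k + 3)*(k + 7)*(2*k + 7)).
Take A(k)=k + 1, B(k)=k + 7, C(k)=k**3 + 21*k**2/2 + 73*k/2 + 42.
Solve (k + 1)·f(k+1) − (k + 6)·f(k) = k**3 + 21*k**2/2 + 73*k/2 + 42.
Bound: deg f ≤ 5.
Solving with deg f ≤ 5: f(k) = k*(k + 2)*(k + 3)*(k + 4)*(k + 6)/10.
Certificate R = B(k−1)f/C = k*(k + 2)*(k + 6)**2/(5*(2*k + 7)) gives s_k = 4*k*(-k - 6)/(5*(k**2 + 6*k + 5)).
Verify: 4*(-2*k - 7)/(k**4 + 14*k**3 + 65*k**2 + 112*k + 60) matches t_k.
Sum = s_(10) − s_(2); s_(10) = -128/165, s_(2) = -64/105 ⇒ -64/385.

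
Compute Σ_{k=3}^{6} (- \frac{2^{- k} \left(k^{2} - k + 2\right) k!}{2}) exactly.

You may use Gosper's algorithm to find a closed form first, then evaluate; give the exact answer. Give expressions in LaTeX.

Compute t_(k+1)/t_k: get (k + 1)*(-k + (k + 1)**2 + 1)/(2*(k**2 - k + 2)).
Factor: A=k/2 + 1/2; B=1; C=k**2 - k + 2.
Key eq: (k/2 + 1/2)·f(k+1) = (1)·f(k) + (k**2 - k + 2).
From deg A=1, deg B=0, deg C=2: d=1.
A polynomial solution: f(k) = 2*(k - 1).
Get s_k = R·t_k = -(k - 1)*factorial(k)/2**k with R(k) = B(k−1)f(k)/C(k) = 2*(k - 1)/(k**2 - k + 2).
Verify: -(k**2 - k + 2)*factorial(k)/(2*2**k) matches t_k.
Evaluate s at k=7 and k=3: -945/4 and -3/2; difference -939/4.

Σ = -939/4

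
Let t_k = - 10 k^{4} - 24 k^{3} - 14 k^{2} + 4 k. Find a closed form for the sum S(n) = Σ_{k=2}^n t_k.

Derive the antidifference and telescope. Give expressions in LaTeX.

S(n) = - 2 n^{5} - 11 n^{4} - 20 n^{3} - 11 n^{2} + 44

Compute t_(k+1)/t_k: get (5*k**4 + 32*k**3 + 73*k**2 + 68*k + 22)/(k*(5*k**3 + 12*k**2 + 7*k - 2)).
A = 1, B = 1, C = k**4 + 12*k**3/5 + 7*k**2/5 - 2*k/5.
Solve (1)·f(k+1) − (1)·f(k) = k**4 + 12*k**3/5 + 7*k**2/5 - 2*k/5.
From deg A=0, deg B=0, deg C=4: d=5.
A polynomial solution: f(k) = k*(k - 1)**2*(2*k**2 + 5*k + 4)/10.
Then R = B(k−1)f/C = (k - 1)**2*(2*k**2 + 5*k + 4)/(2*(5*k**3 + 12*k**2 + 7*k - 2)), so s_k = R(k)·t_k = k*(-2*k**4 - k**3 + 4*k**2 + 3*k - 4).
Check: Δs_k = 2*k*(-5*k**3 - 12*k**2 - 7*k + 2). ✓
Σ_(k=2)^n t_k = s_(n+1) − s_(2) = (n**2*(-2*n**3 - 11*n**2 - 20*n - 11)) − (-44), i.e. -2*n**5 - 11*n**4 - 20*n**3 - 11*n**2 + 44.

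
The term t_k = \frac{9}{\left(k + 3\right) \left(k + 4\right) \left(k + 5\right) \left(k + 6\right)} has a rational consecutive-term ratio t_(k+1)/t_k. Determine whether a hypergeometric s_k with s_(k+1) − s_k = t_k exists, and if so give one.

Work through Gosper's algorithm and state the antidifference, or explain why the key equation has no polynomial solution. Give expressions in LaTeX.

The ratio is (k + 3)/(k + 7).
Factor: A=k + 3; B=k + 7; C=1.
Set up (k + 3)·f(k+1) − (k + 6)·f(k) − (1) = 0.
From deg A=1, deg B=1, deg C=0: d=3.
Solve for f: f(k) = k*(k**2 + 12*k + 47)/180 (degree 3 ≤ 3).
So s_k = (B(k−1)f/C)·t_k = (k*(k + 6)*(k**2 + 12*k + 47)/180)·t_k = k*(k**2 + 12*k + 47)/(20*(k + 3)*(k + 4)*(k + 5)).
Verify: 9/(k**4 + 18*k**3 + 119*k**2 + 342*k + 360) matches t_k.

s_k = \frac{k \left(k^{2} + 12 k + 47\right)}{20 \left(k + 3\right) \left(k + 4\right) \left(k + 5\right)}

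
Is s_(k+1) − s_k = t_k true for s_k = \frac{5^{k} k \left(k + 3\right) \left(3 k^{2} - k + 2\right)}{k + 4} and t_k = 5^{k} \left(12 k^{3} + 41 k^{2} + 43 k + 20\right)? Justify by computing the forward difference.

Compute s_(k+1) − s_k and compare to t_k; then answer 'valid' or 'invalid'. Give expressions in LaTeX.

Invalid: residual \frac{5^{k} \left(- 12 k^{4} - 86 k^{3} - 208 k^{2} - 190 k - 80\right)}{k^{2} + 9 k + 20} ≠ 0.

s_(k+1) = 5**(k + 1)*(k + 1)*(k + 4)*(-k + 3*(k + 1)**2 + 1)/(k + 5)
s_(k+1) − s_k = 5**k*(12*k**5 + 137*k**4 + 566*k**3 + 1019*k**2 + 850*k + 320)/(k**2 + 9*k + 20)
(s_(k+1) − s_k) − t_k = 5**k*(-12*k**4 - 86*k**3 - 208*k**2 - 190*k - 80)/(k**2 + 9*k + 20)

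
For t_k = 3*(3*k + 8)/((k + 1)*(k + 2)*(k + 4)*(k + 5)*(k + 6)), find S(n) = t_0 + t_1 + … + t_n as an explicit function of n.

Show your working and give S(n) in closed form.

r(k) = (k + 1)*(k + 4)*(3*k + 11)/((k + 3)*(k + 7)*(3*k + 8)) after simplifying.
Gosper form: A/B · C(k+1)/C(k) with A=k + 1, B=k + 7, C=k**2 + 17*k/3 + 8.
Key eq: (k + 1)·f(k+1) = (k + 6)·f(k) + (k**2 + 17*k/3 + 8).
d = 5 from the (1,1,2) case.
Solving with deg f ≤ 5: f(k) = k*(k + 2)*(k + 3)*(k**2 + 10*k + 29)/60.
R(k) = B(k−1)·f(k)/C(k) = k*(k + 2)*(k + 6)*(k**2 + 10*k + 29)/(20*(3*k + 8)); s_k = R·t_k = 3*k*(k**2 + 10*k + 29)/(20*(k**3 + 10*k**2 + 29*k + 20)).
s_(k+1) − s_k = 3*(3*k + 8)/(k**5 + 18*k**4 + 121*k**3 + 372*k**2 + 508*k + 240) = t_k.
Σ_(k=0)^n t_k = s_(n+1) − s_(0) = (3*(n**3 + 13*n**2 + 52*n + 40)/(20*(n**3 + 13*n**2 + 52*n + 60))) − (0), i.e. 3*(n**3 + 13*n**2 + 52*n + 40)/(20*(n**3 + 13*n**2 + 52*n + 60)).

S(n) = 3*(n**3 + 13*n**2 + 52*n + 40)/(20*(n**3 + 13*n**2 + 52*n + 60))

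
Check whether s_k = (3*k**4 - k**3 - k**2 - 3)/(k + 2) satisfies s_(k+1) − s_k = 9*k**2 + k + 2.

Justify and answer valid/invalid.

Invalid: residual (-6*k**3 - 23*k**2 - k - 7)/(k**2 + 5*k + 6) ≠ 0.

s_(k+1) = (3*(k + 1)**4 - (k + 1)**3 - (k + 1)**2 - 3)/(k + 3)
s_(k+1) − s_k = (9*k**4 + 40*k**3 + 38*k**2 + 15*k + 5)/(k**2 + 5*k + 6)
(s_(k+1) − s_k) − t_k = (-6*k**3 - 23*k**2 - k - 7)/(k**2 + 5*k + 6)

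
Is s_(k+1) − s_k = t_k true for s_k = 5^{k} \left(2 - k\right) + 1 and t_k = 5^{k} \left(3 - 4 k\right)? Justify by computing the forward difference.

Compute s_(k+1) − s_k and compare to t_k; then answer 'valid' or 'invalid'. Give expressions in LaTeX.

s_(k+1) = 5**(k + 1)*(1 - k) + 1
s_(k+1) − s_k = 5**k*(3 - 4*k)
(s_(k+1) − s_k) − t_k = 0

valid; difference matches t_k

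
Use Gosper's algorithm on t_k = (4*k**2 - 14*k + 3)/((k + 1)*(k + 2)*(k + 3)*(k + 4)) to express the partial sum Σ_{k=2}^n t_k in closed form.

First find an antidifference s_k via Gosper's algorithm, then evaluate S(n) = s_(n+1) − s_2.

Compute t_(k+1)/t_k: get -(k + 1)*(14*k - 4*(k + 1)**2 + 11)/((k + 5)*(4*k**2 - 14*k + 3)).
Normal form (A,B,C) = (k + 1, k + 5, k**2 - 7*k/2 + 3/4).
Need (k + 1)·f(k+1) − (k + 4)·f(k) = k**2 - 7*k/2 + 3/4.
deg f ≤ 3 (via 1,1,2).
Match coefficients ⇒ f(k) = k*(k**2 - 6*k + 14)/12.
R(k) = B(k−1)·f(k)/C(k) = k*(k + 4)*(k**2 - 6*k + 14)/(3*(4*k**2 - 14*k + 3)); s_k = R·t_k = k*(k**2 - 6*k + 14)/(3*(k + 1)*(k + 2)*(k + 3)).
Check: Δs_k = (4*k**2 - 14*k + 3)/(k**4 + 10*k**3 + 35*k**2 + 50*k + 24). ✓
s_(n+1) = (n**3 - 3*n**2 + 5*n + 9)/(3*(n**3 + 9*n**2 + 26*n + 24)) and s_(2) = 1/15, so S(n) = (4*n**3 - 24*n**2 - n + 21)/(15*(n**3 + 9*n**2 + 26*n + 24)).

S(n) = (4*n**3 - 24*n**2 - n + 21)/(15*(n**3 + 9*n**2 + 26*n + 24))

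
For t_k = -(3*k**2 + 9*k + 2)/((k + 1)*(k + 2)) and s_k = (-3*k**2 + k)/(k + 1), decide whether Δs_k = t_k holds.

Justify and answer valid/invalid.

s_(k+1) = (k - 3*(k + 1)**2 + 1)/(k + 2)
s_(k+1) − s_k = (-3*k**2 - 9*k - 2)/(k**2 + 3*k + 2)
(s_(k+1) − s_k) − t_k = 0

valid; difference matches t_k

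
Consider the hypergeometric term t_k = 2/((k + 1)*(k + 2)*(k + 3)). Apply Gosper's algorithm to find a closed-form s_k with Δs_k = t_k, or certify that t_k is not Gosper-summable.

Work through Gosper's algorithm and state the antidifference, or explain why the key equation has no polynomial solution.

s_k = k*(k + 3)/(2*(k + 1)*(k + 2))

The ratio is (k + 1)/(k + 4).
Take A(k)=k + 1, B(k)=k + 4, C(k)=1.
f must satisfy (k + 1)·f(k+1) − (k + 3)·f(k) = 1.
Degrees (1,1,0) ⇒ d ≤ 2.
Match coefficients ⇒ f(k) = k*(k + 3)/4.
Certificate R = B(k−1)f/C = k*(k + 3)**2/4 gives s_k = k*(k + 3)/(2*(k + 1)*(k + 2)).
s_(k+1) − s_k = 2/(k**3 + 6*k**2 + 11*k + 6) = t_k.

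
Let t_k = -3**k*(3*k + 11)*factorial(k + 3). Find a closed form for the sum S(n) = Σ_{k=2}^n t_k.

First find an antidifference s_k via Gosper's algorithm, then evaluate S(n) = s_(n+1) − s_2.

S(n) = -3*3**n*factorial(n + 4) + 1080

Compute t_(k+1)/t_k: get 3*(k + 4)*(3*k + 14)/(3*k + 11).
So A=3*k + 12 and B=1, with C=k + 11/3.
f must satisfy (3*k + 12)·f(k+1) − (1)·f(k) = k + 11/3.
Bound: deg f ≤ 0.
Coefficient equations give f(k) = 1/3.
Get s_k = R·t_k = -3**k*factorial(k + 3) with R(k) = B(k−1)f(k)/C(k) = 1/(3*k + 11).
Δs = -3**k*(3*k + 11)*factorial(k + 3), as required.
Evaluate: s_(n+1) = -3**(n + 1)*factorial(n + 4); subtract s_(2) = -1080 ⇒ S(n) = -3*3**n*factorial(n + 4) + 1080.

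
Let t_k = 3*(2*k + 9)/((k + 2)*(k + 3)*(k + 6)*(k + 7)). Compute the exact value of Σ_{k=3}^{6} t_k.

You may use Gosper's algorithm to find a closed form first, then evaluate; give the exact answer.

Ratio r(k) = (k + 2)*(k + 6)*(2*k + 11)/((k + 4)*(k + 8)*(2*k + 9)).
Gosper form: A/B · C(k+1)/C(k) with A=k + 2, B=k + 8, C=k**3 + 27*k**2/2 + 121*k/2 + 90.
Need (k + 2)·f(k+1) − (k + 7)·f(k) = k**3 + 27*k**2/2 + 121*k/2 + 90.
Degrees (1,1,3) ⇒ d ≤ 5.
A polynomial solution: f(k) = k*(k + 3)*(k + 4)*(k + 5)*(k + 8)/24.
Certificate R = B(k−1)f/C = k*(k + 3)*(k + 7)*(k + 8)/(12*(2*k + 9)) gives s_k = k*(k + 8)/(4*(k**2 + 8*k + 12)).
Verify: 3*(2*k + 9)/(k**4 + 18*k**3 + 113*k**2 + 288*k + 252) matches t_k.
Telescoping: Σ = s_(7) − s_(3) = 35/156 − (11/60) = 8/195.

Σ = 8/195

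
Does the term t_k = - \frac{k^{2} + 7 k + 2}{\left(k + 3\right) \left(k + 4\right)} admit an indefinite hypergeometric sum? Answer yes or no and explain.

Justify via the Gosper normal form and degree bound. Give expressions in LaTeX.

r(k) = (k + 3)*(7*k + (k + 1)**2 + 9)/((k + 5)*(k**2 + 7*k + 2)) after simplifying.
So A=k + 3 and B=k + 5, with C=k**2 + 7*k + 2.
Need (k + 3)·f(k+1) − (k + 4)·f(k) = k**2 + 7*k + 2.
Degrees (1,1,2) ⇒ d ≤ 2.
Coefficient equations give f(k) = k*(3*k - 1)/3.
R(k) = B(k−1)·f(k)/C(k) = k*(k + 4)*(3*k - 1)/(3*(k**2 + 7*k + 2)); s_k = R·t_k = k*(1 - 3*k)/(3*(k + 3)).
Δs = (-k**2 - 7*k - 2)/(k**2 + 7*k + 12), as required.

Yes. s_k = \frac{k \left(1 - 3 k\right)}{3 \left(k + 3\right)}.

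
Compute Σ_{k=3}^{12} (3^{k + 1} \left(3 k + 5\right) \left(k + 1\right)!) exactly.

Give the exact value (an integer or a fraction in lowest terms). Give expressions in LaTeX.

r(k) = 3*(k + 2)*(3*k + 8)/(3*k + 5) after simplifying.
Take A(k)=3*k + 6, B(k)=1, C(k)=k + 5/3.
Need (3*k + 6)·f(k+1) − (1)·f(k) = k + 5/3.
From deg A=1, deg B=0, deg C=1: d=0.
Coefficient equations give f(k) = 1/3.
Certificate R = B(k−1)f/C = 1/(3*k + 5) gives s_k = 3**(k + 1)*factorial(k + 1).
s_(k+1) − s_k = 3**(k + 1)*(3*k + 5)*factorial(k + 1) = t_k.
Evaluate s at k=13 and k=3: 416971064282572800 and 1944; difference 416971064282570856.

Σ = 416971064282570856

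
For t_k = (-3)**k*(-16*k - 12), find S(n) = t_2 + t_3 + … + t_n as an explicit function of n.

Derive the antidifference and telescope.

Compute t_(k+1)/t_k: get 3*(-4*k - 7)/(4*k + 3).
So A=-3 and B=1, with C=k + 3/4.
Need (-3)·f(k+1) − (1)·f(k) = k + 3/4.
Degrees (0,0,1) ⇒ d ≤ 1.
Coefficient equations give f(k) = -k/4.
Then R = B(k−1)f/C = -k/(4*k + 3), so s_k = R(k)·t_k = 4*(-3)**k*k.
s_(k+1) − s_k = (-3)**k*(-16*k - 12) = t_k.
Σ_(k=2)^n t_k = s_(n+1) − s_(2) = ((-3)**(n + 1)*(4*n + 4)) − (72), i.e. -12*(-3)**n*n - 12*(-3)**n - 72.

S(n) = -12*(-3)**n*n - 12*(-3)**n - 72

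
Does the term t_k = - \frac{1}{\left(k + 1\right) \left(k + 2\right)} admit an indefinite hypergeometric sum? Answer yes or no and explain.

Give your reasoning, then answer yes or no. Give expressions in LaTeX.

Compute t_(k+1)/t_k: get (k + 1)/(k + 3).
A = k + 1, B = k + 3, C = 1.
Set up (k + 1)·f(k+1) − (k + 2)·f(k) − (1) = 0.
Bound: deg f ≤ 1.
A polynomial solution: f(k) = k.
Certificate R = B(k−1)f/C = k*(k + 2) gives s_k = -k/(k + 1).
Verify: -1/(k**2 + 3*k + 2) matches t_k.

Yes. s_k = - \frac{k}{k + 1}.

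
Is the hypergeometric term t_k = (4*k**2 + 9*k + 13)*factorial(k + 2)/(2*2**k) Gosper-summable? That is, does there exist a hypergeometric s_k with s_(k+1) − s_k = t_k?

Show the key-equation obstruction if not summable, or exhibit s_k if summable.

Ratio r(k) = (k + 3)*(9*k + 4*(k + 1)**2 + 22)/(2*(4*k**2 + 9*k + 13)).
A = k/2 + 3/2, B = 1, C = k**2 + 9*k/4 + 13/4.
Need (k/2 + 3/2)·f(k+1) − (1)·f(k) = k**2 + 9*k/4 + 13/4.
Bound: deg f ≤ 1.
A polynomial solution: f(k) = (4*k + 1)/2.
Certificate R = B(k−1)f/C = 2*(4*k + 1)/(4*k**2 + 9*k + 13) gives s_k = (4*k + 1)*factorial(k + 2)/2**k.
s_(k+1) − s_k = (4*k**2 + 9*k + 13)*factorial(k + 2)/(2*2**k) = t_k.

Yes. s_k = (4*k + 1)*factorial(k + 2)/2**k.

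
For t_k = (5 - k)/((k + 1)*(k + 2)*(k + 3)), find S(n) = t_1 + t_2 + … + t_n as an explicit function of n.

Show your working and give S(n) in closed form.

S(n) = n*(n + 11)/(6*(n**2 + 5*n + 6))

Step 1: r(k) = (k - 4)*(k + 1)/((k - 5)*(k + 4)).
Take A(k)=k + 1, B(k)=k + 4, C(k)=k - 5.
Key eq: (k + 1)·f(k+1) = (k + 3)·f(k) + (k - 5).
From deg A=1, deg B=1, deg C=1: d=2.
A polynomial solution: f(k) = -k*(k + 4).
Then R = B(k−1)f/C = -k*(k + 3)*(k + 4)/(k - 5), so s_k = R(k)·t_k = k*(k + 4)/((k + 1)*(k + 2)).
Δs = (5 - k)/(k**3 + 6*k**2 + 11*k + 6), as required.
s_(n+1) = (n**2 + 6*n + 5)/(n**2 + 5*n + 6) and s_(1) = 5/6, so S(n) = n*(n + 11)/(6*(n**2 + 5*n + 6)).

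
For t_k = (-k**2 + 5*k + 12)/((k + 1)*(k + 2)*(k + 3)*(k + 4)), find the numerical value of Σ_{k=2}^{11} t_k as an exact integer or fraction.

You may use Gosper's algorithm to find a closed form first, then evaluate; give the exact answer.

Σ = 73/910

Step 1: r(k) = (k**3 - 2*k**2 - 19*k - 16)/(k**3 - 37*k - 60).
Normal form (A,B,C) = (k + 1, k + 5, k**2 - 5*k - 12).
Set up (k + 1)·f(k+1) − (k + 4)·f(k) − (k**2 - 5*k - 12) = 0.
Bound: deg f ≤ 3.
Coefficient equations give f(k) = -k*(2*k**2 + 15*k + 19)/3.
R(k) = B(k−1)·f(k)/C(k) = -k*(k + 4)*(2*k**2 + 15*k + 19)/(3*(k**2 - 5*k - 12)); s_k = R·t_k = k*(2*k**2 + 15*k + 19)/(3*(k + 1)*(k + 2)*(k + 3)).
Δs = (-k**2 + 5*k + 12)/(k**4 + 10*k**3 + 35*k**2 + 50*k + 24), as required.
Telescoping: Σ = s_(12) − s_(2) = 974/1365 − (19/30) = 73/910.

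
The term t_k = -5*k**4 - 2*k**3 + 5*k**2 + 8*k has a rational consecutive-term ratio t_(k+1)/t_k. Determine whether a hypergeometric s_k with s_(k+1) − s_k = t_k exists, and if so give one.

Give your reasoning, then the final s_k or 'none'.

Compute t_(k+1)/t_k: get (5*k**4 + 22*k**3 + 31*k**2 + 8*k - 6)/(k*(5*k**3 + 2*k**2 - 5*k - 8)).
Take A(k)=1, B(k)=1, C(k)=k**4 + 2*k**3/5 - k**2 - 8*k/5.
Set up (1)·f(k+1) − (1)·f(k) − (k**4 + 2*k**3/5 - k**2 - 8*k/5) = 0.
Degrees (0,0,4) ⇒ d ≤ 5.
Coefficient equations give f(k) = k*(k - 1)*(k**3 - k**2 - 2*k - 3)/5.
Certificate R = B(k−1)f/C = (k - 1)*(k**3 - k**2 - 2*k - 3)/(5*k**3 + 2*k**2 - 5*k - 8) gives s_k = k*(-k**4 + 2*k**3 + k**2 + k - 3).
Δs = k*(-5*k**3 - 2*k**2 + 5*k + 8), as required.

s_k = k*(-k**4 + 2*k**3 + k**2 + k - 3)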